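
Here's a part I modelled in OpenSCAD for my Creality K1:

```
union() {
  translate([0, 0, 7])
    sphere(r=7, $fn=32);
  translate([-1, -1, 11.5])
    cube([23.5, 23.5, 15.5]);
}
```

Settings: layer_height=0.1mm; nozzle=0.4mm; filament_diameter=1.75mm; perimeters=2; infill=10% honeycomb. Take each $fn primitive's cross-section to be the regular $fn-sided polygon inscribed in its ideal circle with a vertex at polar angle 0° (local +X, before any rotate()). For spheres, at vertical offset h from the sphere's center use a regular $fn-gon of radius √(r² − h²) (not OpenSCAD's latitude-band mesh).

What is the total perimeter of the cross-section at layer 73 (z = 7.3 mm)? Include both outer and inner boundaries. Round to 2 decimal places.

43.87 mm

At z = 7.3 mm: the sphere: section is a regular 32-gon, circumradius = √(r²−h²) = √(7²−0.3²) = 6.994 (perimeter = 2·32·6.994·sin(180°/32) = 43.87 mm); the cube at (-1, -1) is absent (z outside [11.5, 27]); Merging all regions: only the r=7 sphere is present, so the union is just that shape — boundary = 43.87 mm. Overall, the cross-section is a single solid region. Total boundary length (outer) = 43.87 mm.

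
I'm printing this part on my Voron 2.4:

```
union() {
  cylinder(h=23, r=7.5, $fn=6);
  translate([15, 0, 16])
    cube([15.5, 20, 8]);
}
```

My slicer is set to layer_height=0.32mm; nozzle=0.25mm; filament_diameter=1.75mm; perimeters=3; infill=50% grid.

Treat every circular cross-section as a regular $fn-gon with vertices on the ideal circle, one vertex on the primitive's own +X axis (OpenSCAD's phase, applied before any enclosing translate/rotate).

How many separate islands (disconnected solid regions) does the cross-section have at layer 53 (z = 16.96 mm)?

2

At z = 16.96 mm: the cylinder: section is a regular 6-gon, circumradius r=7.5; the cube at (15, 0) is present — its section is the full 15.5×20 rectangle; Merging all regions: the 2 present regions are separate (no shared area or edge), so areas and boundary lengths simply add and each stays a separate island — 2 connected regions. Overall, the cross-section has 2 separate islands. Island count = 2.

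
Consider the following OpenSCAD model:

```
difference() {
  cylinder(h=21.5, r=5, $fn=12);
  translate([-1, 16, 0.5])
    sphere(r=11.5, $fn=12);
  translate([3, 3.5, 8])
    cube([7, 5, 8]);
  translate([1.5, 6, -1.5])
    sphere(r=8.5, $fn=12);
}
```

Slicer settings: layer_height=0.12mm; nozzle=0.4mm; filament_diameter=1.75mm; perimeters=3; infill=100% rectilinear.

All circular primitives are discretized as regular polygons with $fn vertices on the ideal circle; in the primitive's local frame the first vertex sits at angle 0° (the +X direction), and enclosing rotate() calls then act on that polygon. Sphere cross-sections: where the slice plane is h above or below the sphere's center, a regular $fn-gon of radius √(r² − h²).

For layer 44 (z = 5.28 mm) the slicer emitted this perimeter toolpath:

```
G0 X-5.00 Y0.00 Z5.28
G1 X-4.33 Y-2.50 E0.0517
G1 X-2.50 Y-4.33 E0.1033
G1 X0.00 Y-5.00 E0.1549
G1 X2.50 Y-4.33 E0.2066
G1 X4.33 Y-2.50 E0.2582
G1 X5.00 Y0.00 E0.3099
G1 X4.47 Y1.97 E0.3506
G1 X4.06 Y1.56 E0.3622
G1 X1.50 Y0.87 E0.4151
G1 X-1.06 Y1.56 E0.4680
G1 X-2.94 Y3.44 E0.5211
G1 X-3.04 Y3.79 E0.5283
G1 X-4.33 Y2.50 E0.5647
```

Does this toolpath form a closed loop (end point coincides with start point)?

Start point (G0): (-5.00, 0.00). End point (last G1): the path does not return to the start — open.

no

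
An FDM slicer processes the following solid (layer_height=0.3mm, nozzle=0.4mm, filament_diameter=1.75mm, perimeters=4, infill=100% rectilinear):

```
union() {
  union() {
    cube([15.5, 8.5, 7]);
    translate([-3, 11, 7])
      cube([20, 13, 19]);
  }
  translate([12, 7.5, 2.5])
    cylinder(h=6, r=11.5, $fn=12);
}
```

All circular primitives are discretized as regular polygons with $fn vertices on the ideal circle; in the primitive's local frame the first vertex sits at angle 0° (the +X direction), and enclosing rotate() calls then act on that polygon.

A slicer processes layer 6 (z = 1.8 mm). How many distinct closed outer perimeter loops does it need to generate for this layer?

1

At z = 1.8 mm: the cube is present — its section is the full 15.5×8.5 rectangle; the cube at (-3, 11) is not intersected at this z (z outside [7, 26]); Taking the union: only the 15.5×8.5 cube is present, so the union is just that shape — 1 connected region; the cylinder at (12, 7.5) does not reach this height (z outside [2.5, 8.5]); Taking the union: only that combined region is present, so the union is just that shape — 1 connected region. The result has 1 disconnected region.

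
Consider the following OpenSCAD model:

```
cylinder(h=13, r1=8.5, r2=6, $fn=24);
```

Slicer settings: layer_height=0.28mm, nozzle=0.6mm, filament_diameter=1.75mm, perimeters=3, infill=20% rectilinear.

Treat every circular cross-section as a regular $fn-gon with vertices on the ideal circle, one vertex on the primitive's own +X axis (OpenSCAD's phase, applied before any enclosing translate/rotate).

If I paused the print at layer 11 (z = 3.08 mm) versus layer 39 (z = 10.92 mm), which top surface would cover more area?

Layer 11 (z = 3.08): the cone (r1=8.5→r2=6) has section circumradius 7.908 here — a regular 24-gon (area = (24/2)·7.908²·sin(360°/24) = 194.21 mm²). So its area = 194.21 mm². Layer 39 (z = 10.92): the cone contributes a regular 24-gon of circumradius 6.400 (interpolated between r1=8.5 and r2=6 at t=0.840) (area = (24/2)·6.400²·sin(360°/24) = 127.21 mm²). So its area = 127.21 mm². Layer 11 is larger (194.21 vs 127.21 mm²).

layer 11 (z = 3.08 mm)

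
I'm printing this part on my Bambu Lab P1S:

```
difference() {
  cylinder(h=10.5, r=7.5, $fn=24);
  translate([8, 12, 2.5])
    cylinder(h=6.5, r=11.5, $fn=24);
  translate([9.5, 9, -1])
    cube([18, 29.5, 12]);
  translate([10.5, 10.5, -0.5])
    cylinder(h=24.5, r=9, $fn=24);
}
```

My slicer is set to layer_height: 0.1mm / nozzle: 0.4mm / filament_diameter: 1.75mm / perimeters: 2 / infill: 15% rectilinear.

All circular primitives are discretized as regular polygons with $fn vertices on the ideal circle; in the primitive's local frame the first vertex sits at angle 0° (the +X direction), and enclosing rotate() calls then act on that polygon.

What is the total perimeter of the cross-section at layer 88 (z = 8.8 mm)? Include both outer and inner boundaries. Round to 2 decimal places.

45.81 mm

At z = 8.8 mm: the r=7.5 cylinder gives a regular 24-gon of circumradius 7.5 (constant along its height) (perimeter = 2·24·7.500·sin(180°/24) = 46.99 mm); the cylinder at (8, 12): section is a regular 24-gon, circumradius r=11.5 (perimeter = 2·24·11.500·sin(180°/24) = 72.05 mm); the cube at (9.5, 9) is present — its section is the full 18×29.5 rectangle (perimeter 95.00 mm); the r=9 cylinder at (10.5, 10.5) contributes a regular 24-gon of circumradius 9 (perimeter = 2·24·9.000·sin(180°/24) = 56.39 mm); After the difference (first − rest): starting from the r=7.5 cylinder, the r=11.5 cylinder at (8, 12) partially overlaps it — only the 36.16 mm² overlap (of its 410.75 mm²) is removed, clipping the outline; the 18×29.5 cube at (9.5, 9) misses the remaining region (no effect); the r=9 cylinder at (10.5, 10.5) misses the remaining region (no effect) — boundary = 45.81 mm. Overall, the cross-section is a single solid region. Total boundary length (outer) = 45.81 mm.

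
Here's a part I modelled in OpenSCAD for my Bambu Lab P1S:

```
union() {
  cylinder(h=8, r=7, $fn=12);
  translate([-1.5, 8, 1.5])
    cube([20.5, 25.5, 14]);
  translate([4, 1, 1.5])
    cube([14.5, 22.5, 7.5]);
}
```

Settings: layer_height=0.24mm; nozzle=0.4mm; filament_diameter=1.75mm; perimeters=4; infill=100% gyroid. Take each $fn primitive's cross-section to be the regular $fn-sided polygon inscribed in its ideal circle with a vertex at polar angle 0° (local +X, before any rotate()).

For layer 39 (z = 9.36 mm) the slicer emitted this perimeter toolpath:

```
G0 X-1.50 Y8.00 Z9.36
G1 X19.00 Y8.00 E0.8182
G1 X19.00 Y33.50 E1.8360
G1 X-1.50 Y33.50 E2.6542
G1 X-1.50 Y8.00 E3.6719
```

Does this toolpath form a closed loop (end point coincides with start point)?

yes

Start point (G0): (-1.50, 8.00). End point (last G1): the path returns to the start — closed.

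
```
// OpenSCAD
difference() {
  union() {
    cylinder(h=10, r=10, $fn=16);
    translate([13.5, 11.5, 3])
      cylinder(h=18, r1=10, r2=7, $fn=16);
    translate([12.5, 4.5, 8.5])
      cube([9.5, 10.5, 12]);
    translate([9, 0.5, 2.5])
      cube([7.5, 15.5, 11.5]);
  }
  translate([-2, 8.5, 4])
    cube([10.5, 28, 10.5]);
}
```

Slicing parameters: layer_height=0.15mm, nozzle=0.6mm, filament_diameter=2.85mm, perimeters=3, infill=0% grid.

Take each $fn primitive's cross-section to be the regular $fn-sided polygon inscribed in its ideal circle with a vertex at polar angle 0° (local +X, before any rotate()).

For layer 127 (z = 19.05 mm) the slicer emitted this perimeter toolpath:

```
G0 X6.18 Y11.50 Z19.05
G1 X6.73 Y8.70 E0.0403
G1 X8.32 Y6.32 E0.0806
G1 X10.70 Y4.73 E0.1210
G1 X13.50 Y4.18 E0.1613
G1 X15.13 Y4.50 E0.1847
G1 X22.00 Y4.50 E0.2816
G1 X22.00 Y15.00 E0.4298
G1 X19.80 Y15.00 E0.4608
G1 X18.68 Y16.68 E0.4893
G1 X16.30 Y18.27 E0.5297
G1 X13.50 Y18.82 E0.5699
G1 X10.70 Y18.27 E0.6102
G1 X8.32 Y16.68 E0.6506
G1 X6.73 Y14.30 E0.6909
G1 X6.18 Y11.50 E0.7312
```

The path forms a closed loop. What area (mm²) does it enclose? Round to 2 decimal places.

Apply the shoelace formula to the sequence of (X, Y) vertices; enclosed area = 188.39 mm².

188.39 mm²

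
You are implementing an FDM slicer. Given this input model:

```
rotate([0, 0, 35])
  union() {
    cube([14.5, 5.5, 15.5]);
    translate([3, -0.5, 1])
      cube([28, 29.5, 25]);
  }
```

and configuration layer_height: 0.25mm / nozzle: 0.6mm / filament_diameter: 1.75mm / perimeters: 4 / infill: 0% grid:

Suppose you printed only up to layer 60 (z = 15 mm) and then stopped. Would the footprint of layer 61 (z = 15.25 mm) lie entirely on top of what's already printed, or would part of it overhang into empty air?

entirely on top

Compare the two slices. At z = 15: the cube (footprint 14.5×5.5) is included at this height (area 79.75 mm²); the cube at (3, -0.5) (footprint 28×29.5) is included at this height (area 826.00 mm²); Combining (union): the regions partially overlap — summed areas 905.75 mm² minus the doubly-counted overlap 63.25 mm² gives 842.50 mm² — area = 842.50 mm²; (whole slice rotated 35° about Z — lengths, areas and connectivity unchanged). At z = 15.25: the cube is present — its section is the full 14.5×5.5 rectangle (area 79.75 mm²); the 28×29.5 cube at (3, -0.5) contributes its full rectangle (area 826.00 mm²); Combining (union): the regions partially overlap — summed areas 905.75 mm² minus the doubly-counted overlap 63.25 mm² gives 842.50 mm² — area = 842.50 mm²; (whole slice rotated 35° about Z — lengths, areas and connectivity unchanged). Checking containment: the cross-section at z = 15.25 is a subset of the cross-section at z = 15.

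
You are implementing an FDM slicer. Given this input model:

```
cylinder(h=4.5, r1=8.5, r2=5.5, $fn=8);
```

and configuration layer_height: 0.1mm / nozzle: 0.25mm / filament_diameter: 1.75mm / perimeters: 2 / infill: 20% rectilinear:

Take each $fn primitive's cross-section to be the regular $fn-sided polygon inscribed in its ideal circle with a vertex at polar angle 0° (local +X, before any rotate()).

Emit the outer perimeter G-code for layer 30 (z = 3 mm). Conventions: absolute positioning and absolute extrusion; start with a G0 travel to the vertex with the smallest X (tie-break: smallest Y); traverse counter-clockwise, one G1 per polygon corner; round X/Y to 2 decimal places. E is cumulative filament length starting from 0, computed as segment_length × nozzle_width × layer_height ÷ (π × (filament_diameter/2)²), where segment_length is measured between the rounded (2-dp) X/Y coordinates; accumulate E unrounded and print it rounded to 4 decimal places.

At z = 3 mm: the cone: at t=0.667 of its height the radius interpolates to r₁+(r₂−r₁)t = 6.500, giving a regular 8-gon of that circumradius. The outline is a single polygon with 8 vertices. Extrusion per mm of travel: 0.25 × 0.1 / (π × 0.875²) = 0.010394. Accumulating E over each segment gives final E = 0.4138.

G0 X-6.50 Y0.00 Z3.00
G1 X-4.60 Y-4.60 E0.0517
G1 X0.00 Y-6.50 E0.1035
G1 X4.60 Y-4.60 E0.1552
G1 X6.50 Y0.00 E0.2069
G1 X4.60 Y4.60 E0.2586
G1 X0.00 Y6.50 E0.3104
G1 X-4.60 Y4.60 E0.3621
G1 X-6.50 Y0.00 E0.4138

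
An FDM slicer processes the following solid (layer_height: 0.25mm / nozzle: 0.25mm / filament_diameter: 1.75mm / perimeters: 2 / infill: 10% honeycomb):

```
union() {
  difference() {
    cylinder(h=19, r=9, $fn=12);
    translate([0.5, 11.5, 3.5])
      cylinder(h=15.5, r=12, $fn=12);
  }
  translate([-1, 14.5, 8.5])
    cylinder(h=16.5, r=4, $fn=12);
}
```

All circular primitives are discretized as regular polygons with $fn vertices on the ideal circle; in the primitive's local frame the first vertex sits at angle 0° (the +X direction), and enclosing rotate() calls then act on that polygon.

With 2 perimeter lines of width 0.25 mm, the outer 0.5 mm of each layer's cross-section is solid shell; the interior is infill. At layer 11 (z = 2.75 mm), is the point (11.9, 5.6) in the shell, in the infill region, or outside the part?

At z = 2.75 mm: the r=9 cylinder gives a regular 12-gon of circumradius 9 (constant along its height); the cylinder at (0.5, 11.5) is not intersected at this z (z outside [3.5, 19]); Taking the first minus the rest: none of the subtracted shapes is present at this height, so the r=9 cylinder is unchanged — 1 connected region; the cylinder at (-1, 14.5) is absent (z outside [8.5, 25]); Merging all regions: only the result so far is present, so the union is just that shape — 1 connected region. Overall, the cross-section is a single solid region. The nearest boundary edge runs (9.00, 0.00)→(7.79, 4.50); distance from the point to it = 4.25 mm. The point is not inside any of the regions above, so it lies outside the cross-section (4.25 mm from the nearest boundary).

outside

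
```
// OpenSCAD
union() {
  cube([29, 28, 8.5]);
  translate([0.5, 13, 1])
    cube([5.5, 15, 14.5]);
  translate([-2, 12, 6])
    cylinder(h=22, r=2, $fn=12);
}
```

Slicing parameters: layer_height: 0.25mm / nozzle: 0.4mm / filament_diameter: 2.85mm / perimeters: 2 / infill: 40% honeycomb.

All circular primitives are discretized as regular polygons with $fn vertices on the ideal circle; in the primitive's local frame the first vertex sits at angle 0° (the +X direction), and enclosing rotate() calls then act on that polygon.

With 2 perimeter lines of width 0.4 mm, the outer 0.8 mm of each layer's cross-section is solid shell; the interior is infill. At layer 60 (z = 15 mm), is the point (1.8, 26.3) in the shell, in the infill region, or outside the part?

infill

At z = 15 mm: the cube is absent (z outside [0, 8.5]); the cube at (0.5, 13) (footprint 5.5×15) is included at this height; the r=2 cylinder at (-2, 12) contributes a regular 12-gon of circumradius 2; Merging all regions: the 2 present regions are separate (no shared area or edge), so areas and boundary lengths simply add and each stays a separate island — 2 connected regions. Overall, the cross-section has 2 separate islands. The nearest boundary edge runs (0.50, 13.00)→(0.50, 28.00); distance from the point to it = 1.30 mm. (Shell/infill is judged within the island containing the point — the largest one.) The point is inside the cross-section and 1.30 mm from the nearest boundary — more than the 0.8 mm shell width (2 × 0.4), so it's in the infill interior.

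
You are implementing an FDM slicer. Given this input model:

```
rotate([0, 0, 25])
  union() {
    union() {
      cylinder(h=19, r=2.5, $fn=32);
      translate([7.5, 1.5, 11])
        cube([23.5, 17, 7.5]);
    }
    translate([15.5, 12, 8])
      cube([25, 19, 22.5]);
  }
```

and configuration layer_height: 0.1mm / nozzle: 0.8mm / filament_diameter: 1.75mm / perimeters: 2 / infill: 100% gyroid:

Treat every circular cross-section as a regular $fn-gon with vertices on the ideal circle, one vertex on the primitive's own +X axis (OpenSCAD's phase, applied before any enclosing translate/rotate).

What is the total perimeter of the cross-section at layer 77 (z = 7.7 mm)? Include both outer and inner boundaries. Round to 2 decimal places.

At z = 7.7 mm: the r=2.5 cylinder gives a regular 32-gon of circumradius 2.5 (constant along its height) (perimeter = 2·32·2.500·sin(180°/32) = 15.68 mm); the cube at (7.5, 1.5) is not intersected at this z (z outside [11, 18.5]); Merging all regions: only the r=2.5 cylinder is present, so the union is just that shape — boundary = 15.68 mm; the cube at (15.5, 12) is not intersected at this z (z outside [8, 30.5]); Taking the union: only the result so far is present, so the union is just that shape — boundary = 15.68 mm; (whole slice rotated 25° about Z — lengths, areas and connectivity unchanged). Overall, the cross-section is a single solid region. Total boundary length (outer) = 15.68 mm.

15.68 mm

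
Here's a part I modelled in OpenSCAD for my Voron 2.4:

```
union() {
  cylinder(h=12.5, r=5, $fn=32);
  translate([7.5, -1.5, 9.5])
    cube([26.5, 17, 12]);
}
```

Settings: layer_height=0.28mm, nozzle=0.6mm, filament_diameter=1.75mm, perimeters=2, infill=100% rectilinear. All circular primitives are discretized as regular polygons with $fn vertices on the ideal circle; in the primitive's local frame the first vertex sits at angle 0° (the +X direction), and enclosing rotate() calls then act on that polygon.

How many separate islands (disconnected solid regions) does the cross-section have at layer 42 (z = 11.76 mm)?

At z = 11.76 mm: the r=5 cylinder contributes a regular 32-gon of circumradius 5; the 26.5×17 cube at (7.5, -1.5) contributes its full rectangle; Taking the union: the 2 present regions are separate (no shared area or edge), so areas and boundary lengths simply add and each stays a separate island — 2 connected regions. Overall, the cross-section has 2 separate islands. Island count = 2.

2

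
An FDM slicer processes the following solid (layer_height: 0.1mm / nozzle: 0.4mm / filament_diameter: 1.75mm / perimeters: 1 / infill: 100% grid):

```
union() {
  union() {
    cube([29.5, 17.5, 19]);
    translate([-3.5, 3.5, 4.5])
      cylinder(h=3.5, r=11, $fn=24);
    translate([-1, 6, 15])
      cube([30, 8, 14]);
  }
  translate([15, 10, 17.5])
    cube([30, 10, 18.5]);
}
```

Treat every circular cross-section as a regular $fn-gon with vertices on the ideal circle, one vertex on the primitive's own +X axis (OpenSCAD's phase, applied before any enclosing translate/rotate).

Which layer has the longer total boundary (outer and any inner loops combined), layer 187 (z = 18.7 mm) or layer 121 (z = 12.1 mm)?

Layer 187 (z = 18.7): the 29.5×17.5 cube contributes its full rectangle (perimeter 94.00 mm); the cylinder at (-3.5, 3.5) is absent (z outside [4.5, 8]); the 30×8 cube at (-1, 6) contributes its full rectangle (perimeter 76.00 mm); Merging all regions: the regions partially overlap (shared area 232.00 mm²), so the edge portions inside another operand are dropped and the merged outline is re-measured after clipping — boundary = 96.00 mm; the 30×10 cube at (15, 10) contributes its full rectangle (perimeter 80.00 mm); Merging all regions: the regions partially overlap (shared area 108.75 mm²), so the edge portions inside another operand are dropped and the merged outline is re-measured after clipping — boundary = 132.00 mm. So its perimeter = 132.00 mm. Layer 121 (z = 12.1): the 29.5×17.5 cube contributes its full rectangle (perimeter 94.00 mm); the cylinder at (-3.5, 3.5) is absent (z outside [4.5, 8]); the cube at (-1, 6) does not reach this height (z outside [15, 29]); Combining (union): only the 29.5×17.5 cube is present, so the union is just that shape — boundary = 94.00 mm; the cube at (15, 10) does not reach this height (z outside [17.5, 36]); Combining (union): only that combined region is present, so the union is just that shape — boundary = 94.00 mm. So its perimeter = 94.00 mm. Layer 187 is larger (132.00 vs 94.00 mm).

layer 187 (z = 18.7 mm)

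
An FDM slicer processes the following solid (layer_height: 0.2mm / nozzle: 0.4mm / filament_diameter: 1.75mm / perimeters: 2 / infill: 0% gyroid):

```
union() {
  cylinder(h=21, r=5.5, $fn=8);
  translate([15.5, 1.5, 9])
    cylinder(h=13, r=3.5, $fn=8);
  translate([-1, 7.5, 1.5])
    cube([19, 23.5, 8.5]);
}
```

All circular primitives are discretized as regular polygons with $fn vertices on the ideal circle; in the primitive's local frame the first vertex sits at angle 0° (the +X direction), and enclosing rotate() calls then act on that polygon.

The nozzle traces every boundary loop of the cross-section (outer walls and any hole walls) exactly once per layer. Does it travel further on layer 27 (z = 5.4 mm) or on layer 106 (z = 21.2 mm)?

Layer 27 (z = 5.4): the r=5.5 cylinder contributes a regular 8-gon of circumradius 5.5 (perimeter = 2·8·5.500·sin(180°/8) = 33.68 mm); the cylinder at (15.5, 1.5) is not intersected at this z (z outside [9, 22]); the 19×23.5 cube at (-1, 7.5) contributes its full rectangle (perimeter 85.00 mm); Merging all regions: the 2 present regions are separate (no shared area or edge), so areas and boundary lengths simply add and each stays a separate island — boundary = 118.68 mm. So its perimeter = 118.68 mm. Layer 106 (z = 21.2): the cylinder does not reach this height (z outside [0, 21]); the r=3.5 cylinder at (15.5, 1.5) gives a regular 8-gon of circumradius 3.5 (constant along its height) (perimeter = 2·8·3.500·sin(180°/8) = 21.43 mm); the cube at (-1, 7.5) does not reach this height (z outside [1.5, 10]); Merging all regions: only the r=3.5 cylinder at (15.5, 1.5) is present, so the union is just that shape — boundary = 21.43 mm. So its perimeter = 21.43 mm. Layer 27 is larger (118.68 vs 21.43 mm).

layer 27 (z = 5.4 mm)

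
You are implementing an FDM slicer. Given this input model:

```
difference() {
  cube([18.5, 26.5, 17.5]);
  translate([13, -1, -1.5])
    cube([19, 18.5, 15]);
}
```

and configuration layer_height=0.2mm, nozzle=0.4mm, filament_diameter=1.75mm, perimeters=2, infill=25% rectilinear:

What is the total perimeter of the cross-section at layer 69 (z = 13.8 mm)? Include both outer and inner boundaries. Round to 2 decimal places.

90.00 mm

At z = 13.8 mm: the cube is present — its section is the full 18.5×26.5 rectangle (perimeter 90.00 mm); the cube at (13, -1) does not reach this height (z outside [-1.5, 13.5]); Subtracting the remaining from the first: none of the subtracted shapes is present at this height, so the 18.5×26.5 cube is unchanged — boundary = 90.00 mm. Overall, the cross-section is a single solid region. Total boundary length (outer) = 90.00 mm.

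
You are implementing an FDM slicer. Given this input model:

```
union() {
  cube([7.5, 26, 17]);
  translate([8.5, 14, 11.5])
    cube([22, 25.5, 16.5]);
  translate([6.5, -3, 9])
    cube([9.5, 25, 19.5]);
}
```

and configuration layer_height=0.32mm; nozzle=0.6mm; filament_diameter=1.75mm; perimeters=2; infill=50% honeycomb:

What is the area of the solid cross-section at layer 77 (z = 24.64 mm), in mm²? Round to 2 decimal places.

At z = 24.64 mm: the cube is absent (z outside [0, 17]); the cube at (8.5, 14) is present — its section is the full 22×25.5 rectangle (area 561.00 mm²); the cube at (6.5, -3) is present — its section is the full 9.5×25 rectangle (area 237.50 mm²); Taking the union: the regions partially overlap — summed areas 798.50 mm² minus the doubly-counted overlap 60.00 mm² gives 738.50 mm² — area = 738.50 mm². Overall, the cross-section is a single solid region. Net area = 738.50 mm².

738.50 mm²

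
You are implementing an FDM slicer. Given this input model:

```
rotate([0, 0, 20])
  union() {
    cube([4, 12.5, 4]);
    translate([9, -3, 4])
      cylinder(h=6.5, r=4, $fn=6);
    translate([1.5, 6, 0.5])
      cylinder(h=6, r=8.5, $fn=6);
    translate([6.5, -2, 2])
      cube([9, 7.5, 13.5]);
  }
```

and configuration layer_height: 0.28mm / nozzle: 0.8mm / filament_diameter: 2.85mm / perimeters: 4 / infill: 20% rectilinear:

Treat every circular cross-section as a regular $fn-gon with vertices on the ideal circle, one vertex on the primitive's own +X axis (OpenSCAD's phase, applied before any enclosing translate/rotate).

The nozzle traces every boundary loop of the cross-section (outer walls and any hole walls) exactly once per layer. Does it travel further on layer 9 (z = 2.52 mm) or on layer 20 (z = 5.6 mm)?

Layer 9 (z = 2.52): the cube is present — its section is the full 4×12.5 rectangle (perimeter 33.00 mm); the cylinder at (9, -3) does not reach this height (z outside [4, 10.5]); the r=8.5 cylinder at (1.5, 6) contributes a regular 6-gon of circumradius 8.5 (perimeter = 2·6·8.500·sin(180°/6) = 51.00 mm); the cube at (6.5, -2) (footprint 9×7.5) is included at this height (perimeter 33.00 mm); Combining (union): the regions partially overlap (shared area 58.93 mm²), so the edge portions inside another operand are dropped and the merged outline is re-measured after clipping — boundary = 68.80 mm; (rotated 20° about Z; rotation is an isometry so areas/perimeters/island counts are preserved). So its perimeter = 68.80 mm. Layer 20 (z = 5.6): the cube is absent (z outside [0, 4]); the r=4 cylinder at (9, -3) gives a regular 6-gon of circumradius 4 (constant along its height) (perimeter = 2·6·4.000·sin(180°/6) = 24.00 mm); the r=8.5 cylinder at (1.5, 6) contributes a regular 6-gon of circumradius 8.5 (perimeter = 2·6·8.500·sin(180°/6) = 51.00 mm); the 9×7.5 cube at (6.5, -2) contributes its full rectangle (perimeter 33.00 mm); Taking the union: the regions partially overlap (shared area 21.56 mm²), so the edge portions inside another operand are dropped and the merged outline is re-measured after clipping — boundary = 77.44 mm; (whole slice rotated 20° about Z — lengths, areas and connectivity unchanged). So its perimeter = 77.44 mm. Layer 20 is larger (77.44 vs 68.80 mm).

layer 20 (z = 5.6 mm)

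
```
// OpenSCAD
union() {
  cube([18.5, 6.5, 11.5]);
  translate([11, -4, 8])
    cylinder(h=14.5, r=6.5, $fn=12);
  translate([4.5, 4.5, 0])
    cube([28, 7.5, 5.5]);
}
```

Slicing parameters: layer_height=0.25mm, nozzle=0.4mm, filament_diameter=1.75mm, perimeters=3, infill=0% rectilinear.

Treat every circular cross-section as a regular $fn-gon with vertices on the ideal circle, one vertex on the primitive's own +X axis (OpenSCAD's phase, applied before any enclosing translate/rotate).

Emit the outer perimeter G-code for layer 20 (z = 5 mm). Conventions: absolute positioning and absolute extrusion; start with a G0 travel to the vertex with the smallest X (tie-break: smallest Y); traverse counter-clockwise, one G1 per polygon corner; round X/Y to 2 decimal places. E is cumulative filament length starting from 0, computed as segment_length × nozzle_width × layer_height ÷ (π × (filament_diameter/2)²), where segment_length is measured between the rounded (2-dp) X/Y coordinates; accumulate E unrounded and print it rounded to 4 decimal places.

At z = 5 mm: the 18.5×6.5 cube contributes its full rectangle; the cylinder at (11, -4) does not reach this height (z outside [8, 22.5]); the cube at (4.5, 4.5) is present — its section is the full 28×7.5 rectangle; Combining (union): the regions partially overlap (shared area 28.00 mm²), so overlapping operands fuse into one piece — 1 connected region. The outline is a single polygon with 8 vertices. Extrusion per mm of travel: 0.4 × 0.25 / (π × 0.875²) = 0.041575. Accumulating E over each segment gives final E = 3.7002.

G0 X0.00 Y0.00 Z5.00
G1 X18.50 Y0.00 E0.7691
G1 X18.50 Y4.50 E0.9562
G1 X32.50 Y4.50 E1.5383
G1 X32.50 Y12.00 E1.8501
G1 X4.50 Y12.00 E3.0142
G1 X4.50 Y6.50 E3.2429
G1 X0.00 Y6.50 E3.4300
G1 X0.00 Y0.00 E3.7002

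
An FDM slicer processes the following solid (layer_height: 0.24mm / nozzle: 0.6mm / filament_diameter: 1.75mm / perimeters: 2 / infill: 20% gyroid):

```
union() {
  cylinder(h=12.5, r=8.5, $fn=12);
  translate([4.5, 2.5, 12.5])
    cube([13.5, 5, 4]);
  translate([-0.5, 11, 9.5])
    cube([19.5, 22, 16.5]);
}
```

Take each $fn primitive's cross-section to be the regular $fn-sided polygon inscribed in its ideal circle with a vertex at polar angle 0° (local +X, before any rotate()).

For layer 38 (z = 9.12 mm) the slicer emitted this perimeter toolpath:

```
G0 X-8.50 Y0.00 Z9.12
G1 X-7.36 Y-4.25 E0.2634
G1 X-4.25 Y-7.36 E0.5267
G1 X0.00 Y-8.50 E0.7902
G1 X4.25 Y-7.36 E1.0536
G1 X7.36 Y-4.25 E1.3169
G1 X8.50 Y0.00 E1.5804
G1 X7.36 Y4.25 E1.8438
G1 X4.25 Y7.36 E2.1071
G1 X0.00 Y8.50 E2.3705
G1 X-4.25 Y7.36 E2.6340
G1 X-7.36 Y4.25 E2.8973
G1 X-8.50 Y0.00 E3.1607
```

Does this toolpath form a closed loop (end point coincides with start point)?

yes

Start point (G0): (-8.50, 0.00). End point (last G1): the path returns to the start — closed.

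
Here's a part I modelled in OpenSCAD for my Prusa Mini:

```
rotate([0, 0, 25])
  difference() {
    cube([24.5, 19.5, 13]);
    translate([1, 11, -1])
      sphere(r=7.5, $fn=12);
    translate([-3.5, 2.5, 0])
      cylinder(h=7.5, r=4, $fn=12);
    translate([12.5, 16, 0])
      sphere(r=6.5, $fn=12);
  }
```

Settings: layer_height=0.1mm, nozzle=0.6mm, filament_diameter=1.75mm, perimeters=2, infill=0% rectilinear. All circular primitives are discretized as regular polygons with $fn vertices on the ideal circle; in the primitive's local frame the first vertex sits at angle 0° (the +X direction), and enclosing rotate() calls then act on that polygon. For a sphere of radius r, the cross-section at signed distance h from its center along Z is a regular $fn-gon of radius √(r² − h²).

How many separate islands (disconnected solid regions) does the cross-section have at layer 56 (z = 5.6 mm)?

At z = 5.6 mm: the 24.5×19.5 cube contributes its full rectangle; the r=7.5 sphere at (1, 11) slices to a regular 12-gon of circumradius 3.562 (√(r²−h²) with h=6.6 from center); the cylinder at (-3.5, 2.5): section is a regular 12-gon, circumradius r=4; the r=6.5 sphere at (12.5, 16) slices to a regular 12-gon of circumradius 3.300 (√(r²−h²) with h=5.6 from center); Subtracting the remaining from the first: starting from the 24.5×19.5 cube, the r=7.5 sphere at (1, 11) partially overlaps it — only the 25.89 mm² overlap (of its 38.07 mm²) is removed, clipping the outline; the r=4 cylinder at (-3.5, 2.5) partially overlaps it — only the 0.93 mm² overlap (of its 48.00 mm²) is removed, clipping the outline; the r=6.5 sphere at (12.5, 16) lies wholly inside it (removes its full 32.67 mm² and its 20.50 mm outline becomes a hole wall) — 1 connected region with 1 hole; (rotated 25° about Z; rotation is an isometry so areas/perimeters/island counts are preserved). Overall, the cross-section is one region with 1 hole. Island count = 1.

1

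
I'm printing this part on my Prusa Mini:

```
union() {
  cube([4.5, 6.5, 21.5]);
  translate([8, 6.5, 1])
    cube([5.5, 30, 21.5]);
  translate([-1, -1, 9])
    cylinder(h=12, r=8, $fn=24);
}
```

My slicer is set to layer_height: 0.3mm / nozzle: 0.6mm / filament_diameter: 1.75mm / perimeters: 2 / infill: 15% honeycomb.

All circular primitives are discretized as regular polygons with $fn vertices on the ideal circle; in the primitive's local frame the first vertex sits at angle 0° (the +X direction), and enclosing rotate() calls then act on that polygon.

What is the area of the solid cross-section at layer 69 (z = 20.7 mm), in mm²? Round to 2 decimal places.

At z = 20.7 mm: the 4.5×6.5 cube contributes its full rectangle (area 29.25 mm²); the cube at (8, 6.5) (footprint 5.5×30) is included at this height (area 165.00 mm²); the cylinder at (-1, -1): section is a regular 24-gon, circumradius r=8 (area = (24/2)·8.000²·sin(360°/24) = 198.77 mm²); Taking the union: the regions partially overlap — summed areas 393.02 mm² minus the doubly-counted overlap 27.13 mm² gives 365.89 mm² — area = 365.89 mm². Overall, the cross-section has 2 separate islands. Net area = 365.89 mm².

365.89 mm²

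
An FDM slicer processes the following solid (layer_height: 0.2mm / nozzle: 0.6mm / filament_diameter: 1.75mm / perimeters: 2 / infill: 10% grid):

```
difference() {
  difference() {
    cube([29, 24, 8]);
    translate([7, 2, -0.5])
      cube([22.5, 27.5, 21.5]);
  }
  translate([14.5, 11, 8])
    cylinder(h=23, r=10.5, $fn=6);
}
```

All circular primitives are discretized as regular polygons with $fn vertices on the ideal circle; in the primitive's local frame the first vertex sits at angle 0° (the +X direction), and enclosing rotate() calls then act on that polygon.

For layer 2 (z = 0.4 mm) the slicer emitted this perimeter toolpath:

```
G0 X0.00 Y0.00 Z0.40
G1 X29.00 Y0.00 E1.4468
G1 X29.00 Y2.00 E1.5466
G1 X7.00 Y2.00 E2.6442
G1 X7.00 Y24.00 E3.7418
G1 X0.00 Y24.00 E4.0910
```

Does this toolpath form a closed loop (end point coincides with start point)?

Start point (G0): (0.00, 0.00). End point (last G1): the path does not return to the start — open.

no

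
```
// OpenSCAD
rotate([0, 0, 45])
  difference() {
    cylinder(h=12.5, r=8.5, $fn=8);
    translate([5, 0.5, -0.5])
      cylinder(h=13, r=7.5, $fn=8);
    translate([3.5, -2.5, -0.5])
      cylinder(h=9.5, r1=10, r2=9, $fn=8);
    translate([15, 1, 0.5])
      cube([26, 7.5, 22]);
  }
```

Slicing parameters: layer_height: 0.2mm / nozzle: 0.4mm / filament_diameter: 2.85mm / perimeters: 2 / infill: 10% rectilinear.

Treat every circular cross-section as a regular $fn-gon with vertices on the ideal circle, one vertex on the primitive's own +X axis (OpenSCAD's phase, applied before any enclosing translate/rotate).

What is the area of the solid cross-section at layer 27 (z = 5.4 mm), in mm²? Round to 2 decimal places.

49.10 mm²

At z = 5.4 mm: the cylinder: section is a regular 8-gon, circumradius r=8.5 (area = (8/2)·8.500²·sin(360°/8) = 204.35 mm²); the cylinder at (5, 0.5): section is a regular 8-gon, circumradius r=7.5 (area = (8/2)·7.500²·sin(360°/8) = 159.10 mm²); the cone at (3.5, -2.5) contributes a regular 8-gon of circumradius 9.379 (interpolated between r1=10 and r2=9 at t=0.621) (area = (8/2)·9.379²·sin(360°/8) = 248.80 mm²); the cube at (15, 1) (footprint 26×7.5) is included at this height (area 195.00 mm²); After the difference (first − rest): starting from the r=8.5 cylinder (204.35 mm²), the r=7.5 cylinder at (5, 0.5) partially overlaps it — only the 105.40 mm² overlap (of its 159.10 mm²) is removed, clipping the outline; the cone at (3.5, -2.5) partially overlaps it — only the 49.86 mm² overlap (of its 248.80 mm²) is removed, clipping the outline; the 26×7.5 cube at (15, 1) misses the remaining region (no effect) — area = 49.10 mm²; (rotated 45° about Z; rotation is an isometry so areas/perimeters/island counts are preserved). Overall, the cross-section is a single solid region. Net area = 49.10 mm².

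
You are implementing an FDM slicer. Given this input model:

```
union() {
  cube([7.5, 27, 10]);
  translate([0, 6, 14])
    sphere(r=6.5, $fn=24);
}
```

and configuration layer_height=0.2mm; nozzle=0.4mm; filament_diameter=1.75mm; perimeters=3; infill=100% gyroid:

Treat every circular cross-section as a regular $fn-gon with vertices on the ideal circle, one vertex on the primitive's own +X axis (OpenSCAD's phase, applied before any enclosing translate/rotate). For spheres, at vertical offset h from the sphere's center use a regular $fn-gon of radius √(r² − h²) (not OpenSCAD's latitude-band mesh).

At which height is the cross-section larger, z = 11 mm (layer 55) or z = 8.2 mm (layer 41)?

Layer 55 (z = 11): the cube does not reach this height (z outside [0, 10]); the r=6.5 sphere at (0, 6) slices to a regular 24-gon of circumradius 5.766 (√(r²−h²) with h=3 from center) (area = (24/2)·5.766²·sin(360°/24) = 103.27 mm²); Merging all regions: only the r=6.5 sphere at (0, 6) is present, so the union is just that shape — area = 103.27 mm². So its area = 103.27 mm². Layer 41 (z = 8.2): the cube (footprint 7.5×27) is included at this height (area 202.50 mm²); the r=6.5 sphere at (0, 6) contributes a regular 24-gon of circumradius √(6.5²−5.8²) = 2.934 (area = (24/2)·2.934²·sin(360°/24) = 26.74 mm²); Merging all regions: the regions partially overlap — summed areas 229.24 mm² minus the doubly-counted overlap 13.37 mm² gives 215.87 mm² — area = 215.87 mm². So its area = 215.87 mm². Layer 41 is larger (215.87 vs 103.27 mm²).

layer 41 (z = 8.2 mm)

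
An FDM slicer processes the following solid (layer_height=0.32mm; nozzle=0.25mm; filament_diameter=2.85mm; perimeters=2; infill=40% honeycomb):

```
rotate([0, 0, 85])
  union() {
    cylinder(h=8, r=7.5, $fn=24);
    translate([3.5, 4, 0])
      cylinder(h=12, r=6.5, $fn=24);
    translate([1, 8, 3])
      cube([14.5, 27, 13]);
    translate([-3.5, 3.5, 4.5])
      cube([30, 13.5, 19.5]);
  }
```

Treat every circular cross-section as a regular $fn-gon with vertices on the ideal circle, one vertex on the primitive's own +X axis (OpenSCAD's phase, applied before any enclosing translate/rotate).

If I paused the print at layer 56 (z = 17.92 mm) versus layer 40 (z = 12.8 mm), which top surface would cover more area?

layer 40 (z = 12.8 mm)

Layer 56 (z = 17.92): the cylinder is not intersected at this z (z outside [0, 8]); the cylinder at (3.5, 4) is absent (z outside [0, 12]); the cube at (1, 8) is absent (z outside [3, 16]); the cube at (-3.5, 3.5) is present — its section is the full 30×13.5 rectangle (area 405.00 mm²); Merging all regions: only the 30×13.5 cube at (-3.5, 3.5) is present, so the union is just that shape — area = 405.00 mm²; (rotated 85° about Z; rotation is an isometry so areas/perimeters/island counts are preserved). So its area = 405.00 mm². Layer 40 (z = 12.8): the cylinder does not reach this height (z outside [0, 8]); the cylinder at (3.5, 4) is absent (z outside [0, 12]); the cube at (1, 8) (footprint 14.5×27) is included at this height (area 391.50 mm²); the 30×13.5 cube at (-3.5, 3.5) contributes its full rectangle (area 405.00 mm²); Combining (union): the regions partially overlap — summed areas 796.50 mm² minus the doubly-counted overlap 130.50 mm² gives 666.00 mm² — area = 666.00 mm²; (rotated 85° about Z; rotation is an isometry so areas/perimeters/island counts are preserved). So its area = 666.00 mm². Layer 40 is larger (666.00 vs 405.00 mm²).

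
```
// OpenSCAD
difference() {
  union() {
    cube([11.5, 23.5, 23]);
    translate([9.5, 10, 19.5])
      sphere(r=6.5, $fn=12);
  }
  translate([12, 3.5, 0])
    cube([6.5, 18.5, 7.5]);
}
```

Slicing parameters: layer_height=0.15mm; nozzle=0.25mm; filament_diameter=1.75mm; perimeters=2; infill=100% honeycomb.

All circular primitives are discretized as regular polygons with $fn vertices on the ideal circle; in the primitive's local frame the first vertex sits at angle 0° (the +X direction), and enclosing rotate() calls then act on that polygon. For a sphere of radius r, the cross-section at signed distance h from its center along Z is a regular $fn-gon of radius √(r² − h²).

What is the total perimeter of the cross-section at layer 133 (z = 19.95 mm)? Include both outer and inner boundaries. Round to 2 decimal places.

At z = 19.95 mm: the cube (footprint 11.5×23.5) is included at this height (perimeter 70.00 mm); the sphere at (9.5, 10): section is a regular 12-gon, circumradius = √(r²−h²) = √(6.5²−0.45²) = 6.484 (perimeter = 2·12·6.484·sin(180°/12) = 40.28 mm); Taking the union: the regions partially overlap (shared area 87.94 mm²), so the edge portions inside another operand are dropped and the merged outline is re-measured after clipping — boundary = 74.10 mm; the cube at (12, 3.5) is not intersected at this z (z outside [0, 7.5]); After the difference (first − rest): none of the subtracted shapes is present at this height, so that combined region is unchanged — boundary = 74.10 mm. Overall, the cross-section is a single solid region. Total boundary length (outer) = 74.10 mm.

74.10 mm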